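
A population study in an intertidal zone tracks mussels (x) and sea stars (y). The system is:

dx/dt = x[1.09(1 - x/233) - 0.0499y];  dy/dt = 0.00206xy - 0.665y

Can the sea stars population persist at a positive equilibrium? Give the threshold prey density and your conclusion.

Threshold x = 323; K < 323, so no, the predator goes extinct.

The predator equation gives dy/dt > 0 only when x > 0.665/0.00206 = 323.
Without the predator, x → K = 233. Since 233 < 323, the predator cannot invade.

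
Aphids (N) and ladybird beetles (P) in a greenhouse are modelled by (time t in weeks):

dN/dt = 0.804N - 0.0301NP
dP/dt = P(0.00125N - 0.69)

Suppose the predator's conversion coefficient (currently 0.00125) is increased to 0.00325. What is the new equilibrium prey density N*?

At the interior fixed point, setting dP/dt = 0 with P > 0 fixes N* = (predator death rate)/(NP coefficient) — independent of the other coefficients.
With the change, N* = 0.69/0.00325 = 212; it falls from 552.

N* ≈ 212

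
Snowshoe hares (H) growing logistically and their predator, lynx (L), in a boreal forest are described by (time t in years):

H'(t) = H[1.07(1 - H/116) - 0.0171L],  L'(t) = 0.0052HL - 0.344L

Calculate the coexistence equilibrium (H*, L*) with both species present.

H* ≈ 66.2, L* ≈ 26.9

From dL/dt = 0 with L > 0: 0.0052H* = 0.344, so H* = 66.2.
Substitute into dH/dt = 0: 1.07(1 - 66.2/116) = 0.0171L*.
The bracket is 0.43, giving L* = 0.46/0.0171 = 26.9.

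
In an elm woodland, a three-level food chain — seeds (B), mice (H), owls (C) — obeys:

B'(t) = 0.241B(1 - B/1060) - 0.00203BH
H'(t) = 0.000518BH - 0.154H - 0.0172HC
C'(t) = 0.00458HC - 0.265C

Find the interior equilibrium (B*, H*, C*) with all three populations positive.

From dC/dt = 0: 0.00458H* = 0.265, so H* = 57.9.
From dB/dt = 0: 0.241(1 - B*/1060) = 0.00203·57.9, giving B* = 1060·(1 - 0.487) = 543.
From dH/dt = 0: 0.000518·543 - 0.154 = 0.0172C*, so C* = 0.127/0.0172 = 7.41.

B* ≈ 543, H* ≈ 57.9, C* ≈ 7.41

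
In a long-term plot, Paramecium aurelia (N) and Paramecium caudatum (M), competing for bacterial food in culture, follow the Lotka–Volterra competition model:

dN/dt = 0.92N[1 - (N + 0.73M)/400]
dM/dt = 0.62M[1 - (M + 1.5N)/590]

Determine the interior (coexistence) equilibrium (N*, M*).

N* ≈ 323, M* ≈ 105

Setting both brackets to zero gives the nullclines N + 0.73M = 400 and 1.5N + M = 590.
Substituting M = 590 - 1.5N into the first: N(1 - 0.73·1.5) = 400 - 0.73·590.
So N* = -30.7/-0.095 = 323, and then M* = 590 - 1.5·323 = 105.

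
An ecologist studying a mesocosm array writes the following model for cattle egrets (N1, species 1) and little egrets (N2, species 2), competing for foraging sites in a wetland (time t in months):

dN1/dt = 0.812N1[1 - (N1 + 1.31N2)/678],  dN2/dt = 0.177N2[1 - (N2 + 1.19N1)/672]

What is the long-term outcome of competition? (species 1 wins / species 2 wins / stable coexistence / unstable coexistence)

Compare the nullcline intercepts: K1/α12 = 678/1.31 = 518 < K2 = 672; K2/α21 = 672/1.19 = 565 < K1 = 678.
Since both are reversed, neither can invade when rare; the interior point is a saddle.

unstable coexistence (outcome depends on initial conditions)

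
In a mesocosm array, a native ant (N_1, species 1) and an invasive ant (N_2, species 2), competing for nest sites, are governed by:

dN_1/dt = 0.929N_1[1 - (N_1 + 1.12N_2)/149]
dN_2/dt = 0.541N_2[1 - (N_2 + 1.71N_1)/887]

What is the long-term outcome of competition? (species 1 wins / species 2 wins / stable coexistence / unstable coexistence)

species 2 excludes species 1

Compare the nullcline intercepts: K1/α12 = 149/1.12 = 133 < K2 = 887; K2/α21 = 887/1.71 = 519 > K1 = 149.
Since the inequalities point opposite ways, species 2 can invade but species 1 cannot.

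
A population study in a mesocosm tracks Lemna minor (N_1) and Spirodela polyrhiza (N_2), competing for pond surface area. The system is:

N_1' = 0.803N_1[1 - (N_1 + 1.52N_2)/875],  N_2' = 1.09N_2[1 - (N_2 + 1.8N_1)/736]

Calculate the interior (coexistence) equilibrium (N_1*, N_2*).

Setting both brackets to zero gives the nullclines N_1 + 1.52N_2 = 875 and 1.8N_1 + N_2 = 736.
Substituting N_2 = 736 - 1.8N_1 into the first: N_1(1 - 1.52·1.8) = 875 - 1.52·736.
So N_1* = -244/-1.74 = 140, and then N_2* = 736 - 1.8·140 = 483.

N_1* ≈ 140, N_2* ≈ 483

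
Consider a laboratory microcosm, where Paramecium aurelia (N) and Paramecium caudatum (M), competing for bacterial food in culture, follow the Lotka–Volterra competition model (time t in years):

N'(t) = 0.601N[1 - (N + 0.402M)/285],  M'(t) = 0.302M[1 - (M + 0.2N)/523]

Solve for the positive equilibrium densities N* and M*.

N* ≈ 81.3, M* ≈ 507

Setting both brackets to zero gives the nullclines N + 0.402M = 285 and 0.2N + M = 523.
Substituting M = 523 - 0.2N into the first: N(1 - 0.402·0.2) = 285 - 0.402·523.
So N* = 74.8/0.92 = 81.3, and then M* = 523 - 0.2·81.3 = 507.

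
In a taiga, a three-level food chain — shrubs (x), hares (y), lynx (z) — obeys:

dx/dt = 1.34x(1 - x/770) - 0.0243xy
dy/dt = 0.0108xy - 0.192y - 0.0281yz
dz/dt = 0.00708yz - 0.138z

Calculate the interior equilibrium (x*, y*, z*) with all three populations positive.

x* ≈ 498, y* ≈ 19.5, z* ≈ 185

From dz/dt = 0: 0.00708y* = 0.138, so y* = 19.5.
From dx/dt = 0: 1.34(1 - x*/770) = 0.0243·19.5, giving x* = 770·(1 - 0.353) = 498.
From dy/dt = 0: 0.0108·498 - 0.192 = 0.0281z*, so z* = 5.18/0.0281 = 185.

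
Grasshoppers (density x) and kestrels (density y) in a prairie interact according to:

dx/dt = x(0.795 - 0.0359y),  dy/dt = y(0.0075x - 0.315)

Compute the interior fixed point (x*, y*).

x* ≈ 42, y* ≈ 22.1

Set dy/dt = 0 with y > 0: 0.0075x - 0.315 = 0, so x* = 0.315/0.0075 = 42.
Set dx/dt = 0 with x > 0: 0.795 - 0.0359y = 0, so y* = 0.795/0.0359 = 22.1.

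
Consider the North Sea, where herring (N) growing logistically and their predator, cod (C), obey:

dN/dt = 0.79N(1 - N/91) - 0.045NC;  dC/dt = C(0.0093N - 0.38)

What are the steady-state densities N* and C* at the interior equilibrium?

From dC/dt = 0 with C > 0: 0.0093N* = 0.38, so N* = 40.9.
Substitute into dN/dt = 0: 0.79(1 - 40.9/91) = 0.045C*.
The bracket is 0.551, giving C* = 0.435/0.045 = 9.67.

N* ≈ 40.9, C* ≈ 9.67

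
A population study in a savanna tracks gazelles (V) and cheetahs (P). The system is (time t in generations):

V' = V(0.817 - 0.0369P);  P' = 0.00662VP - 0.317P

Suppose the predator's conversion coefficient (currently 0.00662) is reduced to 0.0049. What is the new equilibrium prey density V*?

At the interior fixed point, setting dP/dt = 0 with P > 0 fixes V* = (predator death rate)/(VP coefficient) — independent of the other coefficients.
With the change, V* = 0.317/0.0049 = 64.7; it rises from 47.9.

V* ≈ 64.7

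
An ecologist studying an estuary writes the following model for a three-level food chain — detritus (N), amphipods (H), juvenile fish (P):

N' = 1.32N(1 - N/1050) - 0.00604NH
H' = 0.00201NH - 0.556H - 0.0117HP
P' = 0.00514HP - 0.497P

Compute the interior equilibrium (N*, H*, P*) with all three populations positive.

From dP/dt = 0: 0.00514H* = 0.497, so H* = 96.7.
From dN/dt = 0: 1.32(1 - N*/1050) = 0.00604·96.7, giving N* = 1050·(1 - 0.442) = 585.
From dH/dt = 0: 0.00201·585 - 0.556 = 0.0117P*, so P* = 0.621/0.0117 = 53.1.

N* ≈ 585, H* ≈ 96.7, P* ≈ 53.1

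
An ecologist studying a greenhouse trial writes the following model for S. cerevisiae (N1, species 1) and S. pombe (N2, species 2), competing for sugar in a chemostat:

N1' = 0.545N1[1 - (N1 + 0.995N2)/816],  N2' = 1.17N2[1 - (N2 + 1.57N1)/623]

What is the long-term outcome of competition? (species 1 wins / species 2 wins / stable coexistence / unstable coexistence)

Compare the nullcline intercepts: K1/α12 = 816/0.995 = 820 > K2 = 623; K2/α21 = 623/1.57 = 397 < K1 = 816.
Since the inequalities point opposite ways, species 1 can invade but species 2 cannot.

species 1 excludes species 2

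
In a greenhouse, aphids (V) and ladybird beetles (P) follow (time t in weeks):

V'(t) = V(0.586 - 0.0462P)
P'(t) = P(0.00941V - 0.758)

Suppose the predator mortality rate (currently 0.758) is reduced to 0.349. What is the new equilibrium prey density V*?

At the interior fixed point, setting dP/dt = 0 with P > 0 fixes V* = (predator death rate)/(VP coefficient) — independent of the other coefficients.
With the change, V* = 0.349/0.00941 = 37.1; it falls from 80.6.

V* ≈ 37.1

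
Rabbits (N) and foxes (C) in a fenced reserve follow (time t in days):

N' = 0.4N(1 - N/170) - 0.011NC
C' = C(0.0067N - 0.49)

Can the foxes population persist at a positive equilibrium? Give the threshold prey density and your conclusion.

The predator equation gives dC/dt > 0 only when N > 0.49/0.0067 = 73.1.
Without the predator, N → K = 170. Since 170 > 73.1, the predator can invade and persist.

Threshold N = 73.1; K > 73.1, so yes, the predator persists.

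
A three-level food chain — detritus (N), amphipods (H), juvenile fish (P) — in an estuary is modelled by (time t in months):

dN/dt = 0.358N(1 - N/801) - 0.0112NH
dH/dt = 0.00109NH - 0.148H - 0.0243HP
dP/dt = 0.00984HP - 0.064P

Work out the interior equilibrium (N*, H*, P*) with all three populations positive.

N* ≈ 638, H* ≈ 6.5, P* ≈ 22.5

From dP/dt = 0: 0.00984H* = 0.064, so H* = 6.5.
From dN/dt = 0: 0.358(1 - N*/801) = 0.0112·6.5, giving N* = 801·(1 - 0.203) = 638.
From dH/dt = 0: 0.00109·638 - 0.148 = 0.0243P*, so P* = 0.547/0.0243 = 22.5.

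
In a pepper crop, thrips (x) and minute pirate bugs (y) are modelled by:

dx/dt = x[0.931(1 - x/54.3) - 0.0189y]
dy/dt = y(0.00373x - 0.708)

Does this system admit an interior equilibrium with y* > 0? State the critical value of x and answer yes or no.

Threshold x = 190; K < 190, so no, the predator goes extinct.

The predator equation gives dy/dt > 0 only when x > 0.708/0.00373 = 190.
Without the predator, x → K = 54.3. Since 54.3 < 190, the predator cannot invade.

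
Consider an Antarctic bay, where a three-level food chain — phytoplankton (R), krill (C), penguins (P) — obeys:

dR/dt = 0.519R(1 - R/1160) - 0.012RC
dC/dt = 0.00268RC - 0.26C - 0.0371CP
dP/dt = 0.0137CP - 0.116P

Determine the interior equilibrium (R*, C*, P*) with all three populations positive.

R* ≈ 933, C* ≈ 8.47, P* ≈ 60.4

From dP/dt = 0: 0.0137C* = 0.116, so C* = 8.47.
From dR/dt = 0: 0.519(1 - R*/1160) = 0.012·8.47, giving R* = 1160·(1 - 0.196) = 933.
From dC/dt = 0: 0.00268·933 - 0.26 = 0.0371P*, so P* = 2.24/0.0371 = 60.4.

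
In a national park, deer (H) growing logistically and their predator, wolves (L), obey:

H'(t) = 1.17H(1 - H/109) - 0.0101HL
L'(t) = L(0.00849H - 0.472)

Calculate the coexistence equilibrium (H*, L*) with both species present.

From dL/dt = 0 with L > 0: 0.00849H* = 0.472, so H* = 55.6.
Substitute into dH/dt = 0: 1.17(1 - 55.6/109) = 0.0101L*.
The bracket is 0.49, giving L* = 0.573/0.0101 = 56.8.

H* ≈ 55.6, L* ≈ 56.8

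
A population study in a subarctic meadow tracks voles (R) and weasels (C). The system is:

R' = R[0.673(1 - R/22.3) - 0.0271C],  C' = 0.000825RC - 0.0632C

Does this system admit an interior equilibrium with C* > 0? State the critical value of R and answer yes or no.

Threshold R = 76.6; K < 76.6, so no, the predator goes extinct.

The predator equation gives dC/dt > 0 only when R > 0.0632/0.000825 = 76.6.
Without the predator, R → K = 22.3. Since 22.3 < 76.6, the predator cannot invade.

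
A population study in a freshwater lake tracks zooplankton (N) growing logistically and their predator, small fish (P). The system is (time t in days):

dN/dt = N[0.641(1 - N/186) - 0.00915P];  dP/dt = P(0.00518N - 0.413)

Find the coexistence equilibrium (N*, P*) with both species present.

From dP/dt = 0 with P > 0: 0.00518N* = 0.413, so N* = 79.7.
Substitute into dN/dt = 0: 0.641(1 - 79.7/186) = 0.00915P*.
The bracket is 0.571, giving P* = 0.366/0.00915 = 40.

N* ≈ 79.7, P* ≈ 40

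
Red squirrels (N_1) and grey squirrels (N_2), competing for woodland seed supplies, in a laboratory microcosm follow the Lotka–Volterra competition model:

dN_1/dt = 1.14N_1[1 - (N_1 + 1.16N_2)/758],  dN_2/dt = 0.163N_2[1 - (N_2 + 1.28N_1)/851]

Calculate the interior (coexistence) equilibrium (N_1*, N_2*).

N_1* ≈ 473, N_2* ≈ 246

Setting both brackets to zero gives the nullclines N_1 + 1.16N_2 = 758 and 1.28N_1 + N_2 = 851.
Substituting N_2 = 851 - 1.28N_1 into the first: N_1(1 - 1.16·1.28) = 758 - 1.16·851.
So N_1* = -229/-0.485 = 473, and then N_2* = 851 - 1.28·473 = 246.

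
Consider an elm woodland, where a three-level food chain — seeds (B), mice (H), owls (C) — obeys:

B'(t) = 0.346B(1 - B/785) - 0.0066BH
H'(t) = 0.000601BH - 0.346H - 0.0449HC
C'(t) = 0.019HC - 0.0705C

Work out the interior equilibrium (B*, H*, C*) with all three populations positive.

B* ≈ 729, H* ≈ 3.71, C* ≈ 2.06

From dC/dt = 0: 0.019H* = 0.0705, so H* = 3.71.
From dB/dt = 0: 0.346(1 - B*/785) = 0.0066·3.71, giving B* = 785·(1 - 0.0708) = 729.
From dH/dt = 0: 0.000601·729 - 0.346 = 0.0449C*, so C* = 0.0924/0.0449 = 2.06.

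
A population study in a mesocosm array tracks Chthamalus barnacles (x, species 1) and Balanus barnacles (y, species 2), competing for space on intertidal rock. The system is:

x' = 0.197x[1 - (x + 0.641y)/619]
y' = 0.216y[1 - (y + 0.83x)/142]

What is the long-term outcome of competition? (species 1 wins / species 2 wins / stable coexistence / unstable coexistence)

species 1 excludes species 2

Compare the nullcline intercepts: K1/α12 = 619/0.641 = 966 > K2 = 142; K2/α21 = 142/0.83 = 171 < K1 = 619.
Since the inequalities point opposite ways, species 1 can invade but species 2 cannot.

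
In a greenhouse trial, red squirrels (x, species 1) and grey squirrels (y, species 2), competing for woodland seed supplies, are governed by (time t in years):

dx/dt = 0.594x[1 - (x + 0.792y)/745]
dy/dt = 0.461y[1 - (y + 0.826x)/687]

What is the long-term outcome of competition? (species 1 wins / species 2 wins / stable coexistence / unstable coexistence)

stable coexistence

Compare the nullcline intercepts: K1/α12 = 745/0.792 = 941 > K2 = 687; K2/α21 = 687/0.826 = 832 > K1 = 745.
Since both inequalities hold, each species can invade when rare, so the interior equilibrium is stable.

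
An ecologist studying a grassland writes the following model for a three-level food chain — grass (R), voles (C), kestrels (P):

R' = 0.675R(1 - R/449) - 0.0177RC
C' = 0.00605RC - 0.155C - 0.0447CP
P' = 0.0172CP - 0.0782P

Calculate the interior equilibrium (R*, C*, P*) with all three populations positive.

R* ≈ 395, C* ≈ 4.55, P* ≈ 50.1

From dP/dt = 0: 0.0172C* = 0.0782, so C* = 4.55.
From dR/dt = 0: 0.675(1 - R*/449) = 0.0177·4.55, giving R* = 449·(1 - 0.119) = 395.
From dC/dt = 0: 0.00605·395 - 0.155 = 0.0447P*, so P* = 2.24/0.0447 = 50.1.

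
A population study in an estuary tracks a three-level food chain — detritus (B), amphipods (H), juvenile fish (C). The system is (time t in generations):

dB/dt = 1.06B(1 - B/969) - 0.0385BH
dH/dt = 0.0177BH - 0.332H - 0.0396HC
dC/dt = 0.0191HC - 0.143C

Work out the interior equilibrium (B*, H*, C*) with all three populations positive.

From dC/dt = 0: 0.0191H* = 0.143, so H* = 7.49.
From dB/dt = 0: 1.06(1 - B*/969) = 0.0385·7.49, giving B* = 969·(1 - 0.272) = 705.
From dH/dt = 0: 0.0177·705 - 0.332 = 0.0396C*, so C* = 12.2/0.0396 = 307.

B* ≈ 705, H* ≈ 7.49, C* ≈ 307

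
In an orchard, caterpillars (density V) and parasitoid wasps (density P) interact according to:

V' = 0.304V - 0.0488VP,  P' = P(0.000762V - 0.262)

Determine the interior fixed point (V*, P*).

V* ≈ 344, P* ≈ 6.23

Set dP/dt = 0 with P > 0: 0.000762V - 0.262 = 0, so V* = 0.262/0.000762 = 344.
Set dV/dt = 0 with V > 0: 0.304 - 0.0488P = 0, so P* = 0.304/0.0488 = 6.23.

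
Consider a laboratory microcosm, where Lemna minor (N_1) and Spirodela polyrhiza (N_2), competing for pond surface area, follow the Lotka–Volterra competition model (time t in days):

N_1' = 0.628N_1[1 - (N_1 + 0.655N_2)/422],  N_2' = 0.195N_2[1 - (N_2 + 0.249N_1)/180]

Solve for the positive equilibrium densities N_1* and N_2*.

N_1* ≈ 363, N_2* ≈ 89.5

Setting both brackets to zero gives the nullclines N_1 + 0.655N_2 = 422 and 0.249N_1 + N_2 = 180.
Substituting N_2 = 180 - 0.249N_1 into the first: N_1(1 - 0.655·0.249) = 422 - 0.655·180.
So N_1* = 304/0.837 = 363, and then N_2* = 180 - 0.249·363 = 89.5.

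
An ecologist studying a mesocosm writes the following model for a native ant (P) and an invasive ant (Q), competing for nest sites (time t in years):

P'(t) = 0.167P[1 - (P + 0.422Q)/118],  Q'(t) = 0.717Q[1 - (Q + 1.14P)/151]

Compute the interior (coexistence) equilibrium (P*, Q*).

P* ≈ 105, Q* ≈ 31.8

Setting both brackets to zero gives the nullclines P + 0.422Q = 118 and 1.14P + Q = 151.
Substituting Q = 151 - 1.14P into the first: P(1 - 0.422·1.14) = 118 - 0.422·151.
So P* = 54.3/0.519 = 105, and then Q* = 151 - 1.14·105 = 31.8.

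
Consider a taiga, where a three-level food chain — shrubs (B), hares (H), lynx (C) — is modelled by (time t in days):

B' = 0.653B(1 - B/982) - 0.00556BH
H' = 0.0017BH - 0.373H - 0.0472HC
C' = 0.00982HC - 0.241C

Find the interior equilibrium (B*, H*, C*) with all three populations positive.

From dC/dt = 0: 0.00982H* = 0.241, so H* = 24.5.
From dB/dt = 0: 0.653(1 - B*/982) = 0.00556·24.5, giving B* = 982·(1 - 0.209) = 777.
From dH/dt = 0: 0.0017·777 - 0.373 = 0.0472C*, so C* = 0.948/0.0472 = 20.1.

B* ≈ 777, H* ≈ 24.5, C* ≈ 20.1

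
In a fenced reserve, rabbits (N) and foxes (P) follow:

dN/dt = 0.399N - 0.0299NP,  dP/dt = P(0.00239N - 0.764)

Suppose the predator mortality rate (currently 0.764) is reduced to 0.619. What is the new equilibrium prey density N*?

N* ≈ 259

At the interior fixed point, setting dP/dt = 0 with P > 0 fixes N* = (predator death rate)/(NP coefficient) — independent of the other coefficients.
With the change, N* = 0.619/0.00239 = 259; it falls from 320.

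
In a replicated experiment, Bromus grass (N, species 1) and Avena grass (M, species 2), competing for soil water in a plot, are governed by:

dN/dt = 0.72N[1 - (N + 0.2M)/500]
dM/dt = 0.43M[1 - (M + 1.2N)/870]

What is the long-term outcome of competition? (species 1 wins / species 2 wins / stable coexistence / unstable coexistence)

stable coexistence

Compare the nullcline intercepts: K1/α12 = 500/0.2 = 2500 > K2 = 870; K2/α21 = 870/1.2 = 725 > K1 = 500.
Since both inequalities hold, each species can invade when rare, so the interior equilibrium is stable.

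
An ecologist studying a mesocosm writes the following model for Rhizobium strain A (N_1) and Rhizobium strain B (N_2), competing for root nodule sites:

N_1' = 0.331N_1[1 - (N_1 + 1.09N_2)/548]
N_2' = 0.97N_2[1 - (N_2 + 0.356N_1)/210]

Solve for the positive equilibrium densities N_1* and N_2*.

Setting both brackets to zero gives the nullclines N_1 + 1.09N_2 = 548 and 0.356N_1 + N_2 = 210.
Substituting N_2 = 210 - 0.356N_1 into the first: N_1(1 - 1.09·0.356) = 548 - 1.09·210.
So N_1* = 319/0.612 = 521, and then N_2* = 210 - 0.356·521 = 24.4.

N_1* ≈ 521, N_2* ≈ 24.4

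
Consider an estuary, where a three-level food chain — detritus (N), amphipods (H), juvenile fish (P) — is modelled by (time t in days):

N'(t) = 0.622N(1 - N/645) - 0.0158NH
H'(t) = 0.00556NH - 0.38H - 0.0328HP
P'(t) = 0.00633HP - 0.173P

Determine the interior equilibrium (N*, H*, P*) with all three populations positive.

From dP/dt = 0: 0.00633H* = 0.173, so H* = 27.3.
From dN/dt = 0: 0.622(1 - N*/645) = 0.0158·27.3, giving N* = 645·(1 - 0.694) = 197.
From dH/dt = 0: 0.00556·197 - 0.38 = 0.0328P*, so P* = 0.717/0.0328 = 21.8.

N* ≈ 197, H* ≈ 27.3, P* ≈ 21.8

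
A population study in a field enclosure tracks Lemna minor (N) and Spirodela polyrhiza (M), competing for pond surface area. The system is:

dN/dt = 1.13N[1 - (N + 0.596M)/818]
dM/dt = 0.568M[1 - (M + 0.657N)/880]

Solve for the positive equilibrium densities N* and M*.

Setting both brackets to zero gives the nullclines N + 0.596M = 818 and 0.657N + M = 880.
Substituting M = 880 - 0.657N into the first: N(1 - 0.596·0.657) = 818 - 0.596·880.
So N* = 294/0.608 = 482, and then M* = 880 - 0.657·482 = 563.

N* ≈ 482, M* ≈ 563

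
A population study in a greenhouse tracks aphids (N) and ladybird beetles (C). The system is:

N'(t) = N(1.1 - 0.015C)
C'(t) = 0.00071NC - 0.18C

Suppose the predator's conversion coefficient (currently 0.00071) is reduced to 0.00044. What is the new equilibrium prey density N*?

N* ≈ 409

At the interior fixed point, setting dC/dt = 0 with C > 0 fixes N* = (predator death rate)/(NC coefficient) — independent of the other coefficients.
With the change, N* = 0.18/0.00044 = 409; it rises from 254.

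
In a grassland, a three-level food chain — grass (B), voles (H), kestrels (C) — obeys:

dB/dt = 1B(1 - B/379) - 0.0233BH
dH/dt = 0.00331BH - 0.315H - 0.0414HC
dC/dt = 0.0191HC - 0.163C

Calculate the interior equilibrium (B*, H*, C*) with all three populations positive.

B* ≈ 304, H* ≈ 8.53, C* ≈ 16.7

From dC/dt = 0: 0.0191H* = 0.163, so H* = 8.53.
From dB/dt = 0: 1(1 - B*/379) = 0.0233·8.53, giving B* = 379·(1 - 0.199) = 304.
From dH/dt = 0: 0.00331·304 - 0.315 = 0.0414C*, so C* = 0.69/0.0414 = 16.7.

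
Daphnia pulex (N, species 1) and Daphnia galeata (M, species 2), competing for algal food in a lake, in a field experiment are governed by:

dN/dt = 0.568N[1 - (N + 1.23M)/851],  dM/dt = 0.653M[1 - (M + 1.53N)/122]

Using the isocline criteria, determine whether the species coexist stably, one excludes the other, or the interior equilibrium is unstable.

species 1 excludes species 2

Compare the nullcline intercepts: K1/α12 = 851/1.23 = 692 > K2 = 122; K2/α21 = 122/1.53 = 79.7 < K1 = 851.
Since the inequalities point opposite ways, species 1 can invade but species 2 cannot.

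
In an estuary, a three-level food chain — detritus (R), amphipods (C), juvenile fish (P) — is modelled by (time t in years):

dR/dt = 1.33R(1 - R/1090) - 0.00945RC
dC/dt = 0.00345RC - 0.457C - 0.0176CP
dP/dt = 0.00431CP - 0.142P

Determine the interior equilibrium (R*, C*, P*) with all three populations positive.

From dP/dt = 0: 0.00431C* = 0.142, so C* = 32.9.
From dR/dt = 0: 1.33(1 - R*/1090) = 0.00945·32.9, giving R* = 1090·(1 - 0.234) = 835.
From dC/dt = 0: 0.00345·835 - 0.457 = 0.0176P*, so P* = 2.42/0.0176 = 138.

R* ≈ 835, C* ≈ 32.9, P* ≈ 138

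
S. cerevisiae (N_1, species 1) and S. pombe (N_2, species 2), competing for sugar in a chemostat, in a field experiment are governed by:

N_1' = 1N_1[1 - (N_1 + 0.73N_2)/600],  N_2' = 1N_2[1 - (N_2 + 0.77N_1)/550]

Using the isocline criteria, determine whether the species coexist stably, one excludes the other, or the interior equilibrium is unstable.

Compare the nullcline intercepts: K1/α12 = 600/0.73 = 822 > K2 = 550; K2/α21 = 550/0.77 = 714 > K1 = 600.
Since both inequalities hold, each species can invade when rare, so the interior equilibrium is stable.

stable coexistence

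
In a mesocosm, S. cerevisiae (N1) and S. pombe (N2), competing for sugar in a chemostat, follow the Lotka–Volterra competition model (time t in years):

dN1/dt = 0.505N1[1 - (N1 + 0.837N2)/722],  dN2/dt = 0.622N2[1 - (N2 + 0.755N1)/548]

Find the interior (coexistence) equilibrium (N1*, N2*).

Setting both brackets to zero gives the nullclines N1 + 0.837N2 = 722 and 0.755N1 + N2 = 548.
Substituting N2 = 548 - 0.755N1 into the first: N1(1 - 0.837·0.755) = 722 - 0.837·548.
So N1* = 263/0.368 = 715, and then N2* = 548 - 0.755·715 = 7.85.

N1* ≈ 715, N2* ≈ 7.85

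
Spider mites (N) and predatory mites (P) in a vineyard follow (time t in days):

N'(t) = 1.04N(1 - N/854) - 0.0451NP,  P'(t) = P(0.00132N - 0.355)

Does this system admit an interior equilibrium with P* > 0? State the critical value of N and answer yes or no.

Threshold N = 269; K > 269, so yes, the predator persists.

The predator equation gives dP/dt > 0 only when N > 0.355/0.00132 = 269.
Without the predator, N → K = 854. Since 854 > 269, the predator can invade and persist.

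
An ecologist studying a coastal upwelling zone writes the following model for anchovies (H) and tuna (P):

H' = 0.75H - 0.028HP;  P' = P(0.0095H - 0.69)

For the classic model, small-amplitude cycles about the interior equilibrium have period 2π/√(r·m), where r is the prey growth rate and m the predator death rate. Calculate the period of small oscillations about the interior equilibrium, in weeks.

Here r = 0.75 and m = 0.69, so r·m = 0.517.
ω = √0.517 = 0.719 per week, hence T = 2π/ω ≈ 8.73 weeks.

T ≈ 8.73 weeks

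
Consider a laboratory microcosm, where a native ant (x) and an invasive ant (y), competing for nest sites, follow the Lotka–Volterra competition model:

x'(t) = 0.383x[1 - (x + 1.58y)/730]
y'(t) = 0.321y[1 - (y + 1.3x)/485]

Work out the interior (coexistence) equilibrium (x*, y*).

x* ≈ 34.4, y* ≈ 440

Setting both brackets to zero gives the nullclines x + 1.58y = 730 and 1.3x + y = 485.
Substituting y = 485 - 1.3x into the first: x(1 - 1.58·1.3) = 730 - 1.58·485.
So x* = -36.3/-1.05 = 34.4, and then y* = 485 - 1.3·34.4 = 440.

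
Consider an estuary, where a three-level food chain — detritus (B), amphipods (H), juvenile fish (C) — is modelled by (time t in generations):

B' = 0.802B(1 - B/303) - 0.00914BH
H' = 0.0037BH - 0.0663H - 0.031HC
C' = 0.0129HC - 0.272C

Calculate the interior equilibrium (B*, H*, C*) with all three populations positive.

From dC/dt = 0: 0.0129H* = 0.272, so H* = 21.1.
From dB/dt = 0: 0.802(1 - B*/303) = 0.00914·21.1, giving B* = 303·(1 - 0.24) = 230.
From dH/dt = 0: 0.0037·230 - 0.0663 = 0.031C*, so C* = 0.785/0.031 = 25.3.

B* ≈ 230, H* ≈ 21.1, C* ≈ 25.3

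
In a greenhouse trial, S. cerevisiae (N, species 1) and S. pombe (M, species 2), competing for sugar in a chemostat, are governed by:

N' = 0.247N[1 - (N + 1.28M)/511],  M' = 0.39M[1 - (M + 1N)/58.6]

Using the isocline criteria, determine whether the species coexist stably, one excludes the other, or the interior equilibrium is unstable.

species 1 excludes species 2

Compare the nullcline intercepts: K1/α12 = 511/1.28 = 399 > K2 = 58.6; K2/α21 = 58.6/1 = 58.6 < K1 = 511.
Since the inequalities point opposite ways, species 1 can invade but species 2 cannot.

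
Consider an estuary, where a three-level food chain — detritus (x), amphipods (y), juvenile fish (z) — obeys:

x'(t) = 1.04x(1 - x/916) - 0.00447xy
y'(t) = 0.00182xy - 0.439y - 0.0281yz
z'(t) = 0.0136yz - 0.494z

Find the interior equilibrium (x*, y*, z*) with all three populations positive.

From dz/dt = 0: 0.0136y* = 0.494, so y* = 36.3.
From dx/dt = 0: 1.04(1 - x*/916) = 0.00447·36.3, giving x* = 916·(1 - 0.156) = 773.
From dy/dt = 0: 0.00182·773 - 0.439 = 0.0281z*, so z* = 0.968/0.0281 = 34.4.

x* ≈ 773, y* ≈ 36.3, z* ≈ 34.4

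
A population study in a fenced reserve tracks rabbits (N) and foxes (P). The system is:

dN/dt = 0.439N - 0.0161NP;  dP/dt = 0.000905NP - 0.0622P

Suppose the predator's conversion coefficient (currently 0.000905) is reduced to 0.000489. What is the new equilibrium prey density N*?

N* ≈ 127

At the interior fixed point, setting dP/dt = 0 with P > 0 fixes N* = (predator death rate)/(NP coefficient) — independent of the other coefficients.
With the change, N* = 0.0622/0.000489 = 127; it rises from 68.7.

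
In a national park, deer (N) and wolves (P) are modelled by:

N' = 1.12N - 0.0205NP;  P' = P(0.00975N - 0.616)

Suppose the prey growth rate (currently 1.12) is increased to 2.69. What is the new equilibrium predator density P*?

P* ≈ 131

At the interior fixed point, setting dN/dt = 0 with N > 0 fixes P* = (prey growth rate)/(NP coefficient) — independent of the other coefficients.
With the change, P* = 2.69/0.0205 = 131; it rises from 54.6.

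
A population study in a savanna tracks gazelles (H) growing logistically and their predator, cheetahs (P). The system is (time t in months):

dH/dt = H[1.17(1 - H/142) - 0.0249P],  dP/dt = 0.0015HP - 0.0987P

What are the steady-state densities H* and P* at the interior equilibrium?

H* ≈ 65.8, P* ≈ 25.2

From dP/dt = 0 with P > 0: 0.0015H* = 0.0987, so H* = 65.8.
Substitute into dH/dt = 0: 1.17(1 - 65.8/142) = 0.0249P*.
The bracket is 0.537, giving P* = 0.628/0.0249 = 25.2.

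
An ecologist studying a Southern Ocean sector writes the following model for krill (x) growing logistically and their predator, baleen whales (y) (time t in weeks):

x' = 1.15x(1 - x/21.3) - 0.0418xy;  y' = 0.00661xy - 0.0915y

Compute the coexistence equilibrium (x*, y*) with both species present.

x* ≈ 13.8, y* ≈ 9.63

From dy/dt = 0 with y > 0: 0.00661x* = 0.0915, so x* = 13.8.
Substitute into dx/dt = 0: 1.15(1 - 13.8/21.3) = 0.0418y*.
The bracket is 0.35, giving y* = 0.403/0.0418 = 9.63.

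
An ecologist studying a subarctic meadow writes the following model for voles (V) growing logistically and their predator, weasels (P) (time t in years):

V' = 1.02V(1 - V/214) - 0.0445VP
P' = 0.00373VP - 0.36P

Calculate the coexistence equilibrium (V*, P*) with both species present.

From dP/dt = 0 with P > 0: 0.00373V* = 0.36, so V* = 96.5.
Substitute into dV/dt = 0: 1.02(1 - 96.5/214) = 0.0445P*.
The bracket is 0.549, giving P* = 0.56/0.0445 = 12.6.

V* ≈ 96.5, P* ≈ 12.6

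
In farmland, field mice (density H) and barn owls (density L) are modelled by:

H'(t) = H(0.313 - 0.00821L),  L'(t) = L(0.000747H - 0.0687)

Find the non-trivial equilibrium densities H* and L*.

Set dL/dt = 0 with L > 0: 0.000747H - 0.0687 = 0, so H* = 0.0687/0.000747 = 92.
Set dH/dt = 0 with H > 0: 0.313 - 0.00821L = 0, so L* = 0.313/0.00821 = 38.1.

H* ≈ 92, L* ≈ 38.1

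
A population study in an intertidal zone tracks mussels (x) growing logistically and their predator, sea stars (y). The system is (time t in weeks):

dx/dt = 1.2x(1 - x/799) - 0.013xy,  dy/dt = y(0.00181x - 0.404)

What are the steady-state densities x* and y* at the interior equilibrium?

From dy/dt = 0 with y > 0: 0.00181x* = 0.404, so x* = 223.
Substitute into dx/dt = 0: 1.2(1 - 223/799) = 0.013y*.
The bracket is 0.721, giving y* = 0.865/0.013 = 66.5.

x* ≈ 223, y* ≈ 66.5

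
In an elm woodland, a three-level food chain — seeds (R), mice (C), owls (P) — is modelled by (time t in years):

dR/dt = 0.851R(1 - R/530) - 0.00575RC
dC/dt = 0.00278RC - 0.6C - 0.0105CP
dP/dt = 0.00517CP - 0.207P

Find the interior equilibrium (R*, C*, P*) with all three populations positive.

From dP/dt = 0: 0.00517C* = 0.207, so C* = 40.
From dR/dt = 0: 0.851(1 - R*/530) = 0.00575·40, giving R* = 530·(1 - 0.271) = 387.
From dC/dt = 0: 0.00278·387 - 0.6 = 0.0105P*, so P* = 0.475/0.0105 = 45.2.

R* ≈ 387, C* ≈ 40, P* ≈ 45.2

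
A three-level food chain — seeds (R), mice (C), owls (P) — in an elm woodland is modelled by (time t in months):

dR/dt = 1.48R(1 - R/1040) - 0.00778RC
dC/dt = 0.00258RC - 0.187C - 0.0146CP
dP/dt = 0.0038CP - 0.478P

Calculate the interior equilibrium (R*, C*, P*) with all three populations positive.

From dP/dt = 0: 0.0038C* = 0.478, so C* = 126.
From dR/dt = 0: 1.48(1 - R*/1040) = 0.00778·126, giving R* = 1040·(1 - 0.661) = 352.
From dC/dt = 0: 0.00258·352 - 0.187 = 0.0146P*, so P* = 0.722/0.0146 = 49.4.

R* ≈ 352, C* ≈ 126, P* ≈ 49.4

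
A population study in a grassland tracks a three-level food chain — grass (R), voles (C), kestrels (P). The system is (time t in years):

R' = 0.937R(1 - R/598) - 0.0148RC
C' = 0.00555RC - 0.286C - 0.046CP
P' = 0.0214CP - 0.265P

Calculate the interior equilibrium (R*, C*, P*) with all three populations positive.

From dP/dt = 0: 0.0214C* = 0.265, so C* = 12.4.
From dR/dt = 0: 0.937(1 - R*/598) = 0.0148·12.4, giving R* = 598·(1 - 0.196) = 481.
From dC/dt = 0: 0.00555·481 - 0.286 = 0.046P*, so P* = 2.38/0.046 = 51.8.

R* ≈ 481, C* ≈ 12.4, P* ≈ 51.8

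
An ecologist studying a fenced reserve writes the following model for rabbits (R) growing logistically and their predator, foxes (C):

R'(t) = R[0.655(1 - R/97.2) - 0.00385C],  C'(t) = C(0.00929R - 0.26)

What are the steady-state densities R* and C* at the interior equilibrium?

From dC/dt = 0 with C > 0: 0.00929R* = 0.26, so R* = 28.
Substitute into dR/dt = 0: 0.655(1 - 28/97.2) = 0.00385C*.
The bracket is 0.712, giving C* = 0.466/0.00385 = 121.

R* ≈ 28, C* ≈ 121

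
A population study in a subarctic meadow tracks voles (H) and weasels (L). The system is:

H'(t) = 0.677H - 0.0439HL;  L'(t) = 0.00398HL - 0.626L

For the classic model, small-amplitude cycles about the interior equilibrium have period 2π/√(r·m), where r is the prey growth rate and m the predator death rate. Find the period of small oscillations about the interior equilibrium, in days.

T ≈ 9.65 days

Here r = 0.677 and m = 0.626, so r·m = 0.424.
ω = √0.424 = 0.651 per day, hence T = 2π/ω ≈ 9.65 days.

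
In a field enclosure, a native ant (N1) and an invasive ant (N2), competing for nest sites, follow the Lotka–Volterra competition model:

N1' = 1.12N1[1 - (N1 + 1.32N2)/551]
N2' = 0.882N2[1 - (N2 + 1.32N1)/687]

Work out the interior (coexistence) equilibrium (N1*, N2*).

N1* ≈ 479, N2* ≈ 54.3

Setting both brackets to zero gives the nullclines N1 + 1.32N2 = 551 and 1.32N1 + N2 = 687.
Substituting N2 = 687 - 1.32N1 into the first: N1(1 - 1.32·1.32) = 551 - 1.32·687.
So N1* = -356/-0.742 = 479, and then N2* = 687 - 1.32·479 = 54.3.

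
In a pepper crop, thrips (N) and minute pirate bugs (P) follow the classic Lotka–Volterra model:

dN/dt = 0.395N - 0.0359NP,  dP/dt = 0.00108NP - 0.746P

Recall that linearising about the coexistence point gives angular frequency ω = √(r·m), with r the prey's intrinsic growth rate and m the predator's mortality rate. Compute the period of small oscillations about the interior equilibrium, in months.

Here r = 0.395 and m = 0.746, so r·m = 0.295.
ω = √0.295 = 0.543 per month, hence T = 2π/ω ≈ 11.6 months.

T ≈ 11.6 months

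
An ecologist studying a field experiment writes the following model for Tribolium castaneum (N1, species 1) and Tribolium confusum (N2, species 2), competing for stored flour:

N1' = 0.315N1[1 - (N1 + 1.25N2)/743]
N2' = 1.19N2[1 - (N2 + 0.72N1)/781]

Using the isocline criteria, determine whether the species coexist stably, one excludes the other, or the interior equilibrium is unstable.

Compare the nullcline intercepts: K1/α12 = 743/1.25 = 594 < K2 = 781; K2/α21 = 781/0.72 = 1080 > K1 = 743.
Since the inequalities point opposite ways, species 2 can invade but species 1 cannot.

species 2 excludes species 1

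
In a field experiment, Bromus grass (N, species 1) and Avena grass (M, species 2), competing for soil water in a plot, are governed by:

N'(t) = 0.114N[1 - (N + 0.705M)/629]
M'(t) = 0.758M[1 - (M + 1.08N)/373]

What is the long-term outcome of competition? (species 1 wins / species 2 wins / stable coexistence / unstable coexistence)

species 1 excludes species 2

Compare the nullcline intercepts: K1/α12 = 629/0.705 = 892 > K2 = 373; K2/α21 = 373/1.08 = 345 < K1 = 629.
Since the inequalities point opposite ways, species 1 can invade but species 2 cannot.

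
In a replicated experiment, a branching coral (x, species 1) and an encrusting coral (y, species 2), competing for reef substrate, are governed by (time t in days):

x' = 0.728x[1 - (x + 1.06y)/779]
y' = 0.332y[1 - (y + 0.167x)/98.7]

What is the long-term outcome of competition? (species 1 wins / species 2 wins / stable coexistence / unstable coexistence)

species 1 excludes species 2

Compare the nullcline intercepts: K1/α12 = 779/1.06 = 735 > K2 = 98.7; K2/α21 = 98.7/0.167 = 591 < K1 = 779.
Since the inequalities point opposite ways, species 1 can invade but species 2 cannot.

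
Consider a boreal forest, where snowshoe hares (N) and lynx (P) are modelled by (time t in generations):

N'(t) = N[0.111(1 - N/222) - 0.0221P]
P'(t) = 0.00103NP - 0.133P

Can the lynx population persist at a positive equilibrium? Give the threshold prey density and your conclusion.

The predator equation gives dP/dt > 0 only when N > 0.133/0.00103 = 129.
Without the predator, N → K = 222. Since 222 > 129, the predator can invade and persist.

Threshold N = 129; K > 129, so yes, the predator persists.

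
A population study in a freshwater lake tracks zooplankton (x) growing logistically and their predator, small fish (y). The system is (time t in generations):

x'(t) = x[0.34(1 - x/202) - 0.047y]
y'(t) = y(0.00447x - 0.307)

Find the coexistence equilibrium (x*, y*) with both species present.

x* ≈ 68.7, y* ≈ 4.77

From dy/dt = 0 with y > 0: 0.00447x* = 0.307, so x* = 68.7.
Substitute into dx/dt = 0: 0.34(1 - 68.7/202) = 0.047y*.
The bracket is 0.66, giving y* = 0.224/0.047 = 4.77.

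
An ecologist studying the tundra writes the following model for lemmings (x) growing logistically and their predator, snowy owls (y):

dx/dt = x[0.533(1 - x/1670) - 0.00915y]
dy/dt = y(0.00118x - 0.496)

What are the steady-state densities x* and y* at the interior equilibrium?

From dy/dt = 0 with y > 0: 0.00118x* = 0.496, so x* = 420.
Substitute into dx/dt = 0: 0.533(1 - 420/1670) = 0.00915y*.
The bracket is 0.748, giving y* = 0.399/0.00915 = 43.6.

x* ≈ 420, y* ≈ 43.6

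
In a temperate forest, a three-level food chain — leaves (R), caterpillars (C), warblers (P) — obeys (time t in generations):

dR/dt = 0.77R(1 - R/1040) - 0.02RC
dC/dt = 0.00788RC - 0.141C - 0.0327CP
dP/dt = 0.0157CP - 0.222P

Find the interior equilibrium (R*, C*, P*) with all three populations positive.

From dP/dt = 0: 0.0157C* = 0.222, so C* = 14.1.
From dR/dt = 0: 0.77(1 - R*/1040) = 0.02·14.1, giving R* = 1040·(1 - 0.367) = 658.
From dC/dt = 0: 0.00788·658 - 0.141 = 0.0327P*, so P* = 5.04/0.0327 = 154.

R* ≈ 658, C* ≈ 14.1, P* ≈ 154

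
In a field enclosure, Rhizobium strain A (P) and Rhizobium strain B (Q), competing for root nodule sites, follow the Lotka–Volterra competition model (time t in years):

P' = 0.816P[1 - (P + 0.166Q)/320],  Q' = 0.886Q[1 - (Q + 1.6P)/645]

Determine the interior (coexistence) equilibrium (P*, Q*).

P* ≈ 290, Q* ≈ 181

Setting both brackets to zero gives the nullclines P + 0.166Q = 320 and 1.6P + Q = 645.
Substituting Q = 645 - 1.6P into the first: P(1 - 0.166·1.6) = 320 - 0.166·645.
So P* = 213/0.734 = 290, and then Q* = 645 - 1.6·290 = 181.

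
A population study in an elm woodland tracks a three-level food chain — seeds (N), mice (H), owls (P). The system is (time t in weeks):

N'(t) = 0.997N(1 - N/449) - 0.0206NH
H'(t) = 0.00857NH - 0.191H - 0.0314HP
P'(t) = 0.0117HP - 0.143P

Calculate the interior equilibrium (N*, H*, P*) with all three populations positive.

N* ≈ 336, H* ≈ 12.2, P* ≈ 85.5

From dP/dt = 0: 0.0117H* = 0.143, so H* = 12.2.
From dN/dt = 0: 0.997(1 - N*/449) = 0.0206·12.2, giving N* = 449·(1 - 0.253) = 336.
From dH/dt = 0: 0.00857·336 - 0.191 = 0.0314P*, so P* = 2.69/0.0314 = 85.5.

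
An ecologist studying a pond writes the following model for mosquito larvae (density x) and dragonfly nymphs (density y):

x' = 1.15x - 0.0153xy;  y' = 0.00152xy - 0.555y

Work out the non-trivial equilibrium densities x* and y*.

Set dy/dt = 0 with y > 0: 0.00152x - 0.555 = 0, so x* = 0.555/0.00152 = 365.
Set dx/dt = 0 with x > 0: 1.15 - 0.0153y = 0, so y* = 1.15/0.0153 = 75.2.

x* ≈ 365, y* ≈ 75.2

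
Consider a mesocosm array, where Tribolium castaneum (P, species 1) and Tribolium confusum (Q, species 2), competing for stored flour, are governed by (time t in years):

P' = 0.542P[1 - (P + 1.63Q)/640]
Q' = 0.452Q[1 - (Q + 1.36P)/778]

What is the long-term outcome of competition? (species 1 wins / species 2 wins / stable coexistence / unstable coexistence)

unstable coexistence (outcome depends on initial conditions)

Compare the nullcline intercepts: K1/α12 = 640/1.63 = 393 < K2 = 778; K2/α21 = 778/1.36 = 572 < K1 = 640.
Since both are reversed, neither can invade when rare; the interior point is a saddle.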